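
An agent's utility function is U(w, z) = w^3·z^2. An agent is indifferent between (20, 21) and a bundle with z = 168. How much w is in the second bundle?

w = 5

U(20, 21) = 3528000.
Set U(w, 168) = 3528000 and solve.
With z = 168: 168^2 = 28224, so w^3 = 3528000/28224 = 125; taking the cube root, w = 5.
Check: U(5, 168) = 3528000.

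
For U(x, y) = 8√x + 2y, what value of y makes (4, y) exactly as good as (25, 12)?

y = 24

U(25, 12) = 64.
Set U(4, y) = 64 and solve.
With x = 4: √4 = 2, so 2y = 64 − 8·2 = 48 and y = 24.
Check: U(4, 24) = 64.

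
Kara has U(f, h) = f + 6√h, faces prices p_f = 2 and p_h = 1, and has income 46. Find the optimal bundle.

MU_f = 1, MU_h = 6/(2√h).
MRS = 1 ÷ (6/(2√h)).
Tangency: set MRS = p_f/p_h = 2/1 = 2.
MRS depends only on h: (1/3)·√h = 2 ⇒ √h = 2/(1/3) = 6 ⇒ h* = 36.
From the budget, 2·f = 46 − 1·36 = 10, so f* = 5.

f* = 5, h* = 36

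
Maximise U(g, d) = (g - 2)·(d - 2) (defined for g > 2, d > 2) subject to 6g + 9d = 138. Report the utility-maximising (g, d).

MU_g = (d−2), MU_d = (g−2).
MRS = (d−2)/(g−2).
Tangency: set MRS = p_g/p_d = 6/9 = 2/3.
So (d − 2)/(g − 2) = 2/3, i.e. (d − 2) = (2/3)·(g − 2).
Rewrite the budget in excess-of-subsistence terms: 6·(g − 2) + 9·(d − 2) = 138 − 6·2 − 9·2 = 108.
Substituting, 12·(g − 2) = 108, so g − 2 = 9 and g* = 11.
Then d − 2 = (2/3)·9 = 6, so d* = 8.

g* = 11, d* = 8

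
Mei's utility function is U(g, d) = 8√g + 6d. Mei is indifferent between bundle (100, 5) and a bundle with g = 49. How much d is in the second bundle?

d = 9

U(100, 5) = 110.
Set U(49, d) = 110 and solve.
With g = 49: √49 = 7, so 6d = 110 − 8·7 = 54 and d = 9.
Check: U(49, 9) = 110.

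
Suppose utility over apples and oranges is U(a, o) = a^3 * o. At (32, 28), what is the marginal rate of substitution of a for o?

MRS = 2.625

MU_a = 3·a^2·o and MU_o = a^3.
MRS = MU_a/MU_o = (3/1)·o/a.
At (32, 28): MRS = 2.625.
So at (32, 28) the consumer would give up 2.625 units of o for one more unit of a.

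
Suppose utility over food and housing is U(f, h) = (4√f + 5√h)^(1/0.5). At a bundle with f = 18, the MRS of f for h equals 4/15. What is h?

h = 2

For CES with ρ = 0.5, MRS = (4/5)·√(h/f).
Setting (4/5)·√(h/18) = 4/15 gives √(h/18) = 1/3, so h/18 = 1/9 and h = 2.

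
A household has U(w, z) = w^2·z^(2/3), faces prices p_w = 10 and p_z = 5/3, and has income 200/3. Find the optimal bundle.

MU_w = 2·w·z^(2/3) and MU_z = 2/3·w^2·z^(-1/3).
MRS = MU_w/MU_z = (3)·z/w.
Tangency: set MRS = p_w/p_z = 10/(5/3) = 6.
So (3)·z/w = 6, i.e. z = 2·w.
Substitute into the budget 10·w + (5/3)·z = 200/3: (40/3)·w = 200/3, so w* = 5.
Then z* = 2·5 = 10.

w* = 5, z* = 10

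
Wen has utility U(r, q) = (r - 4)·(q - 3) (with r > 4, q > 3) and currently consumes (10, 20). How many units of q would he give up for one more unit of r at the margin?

MU_r = (q−3), MU_q = (r−4).
MRS = (q−3)/(r−4).
At (10, 20): MRS = 17/6.
So at (10, 20) the consumer would give up 17/6 units of q for one more unit of r.

MRS = 17/6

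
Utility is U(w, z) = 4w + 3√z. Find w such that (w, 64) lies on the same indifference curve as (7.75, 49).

U(7.75, 49) = 52.
Set U(w, 64) = 52 and solve.
With z = 64: √64 = 8, so 4w = 52 − 3·8 = 28 and w = 7.
Check: U(7, 64) = 52.

w = 7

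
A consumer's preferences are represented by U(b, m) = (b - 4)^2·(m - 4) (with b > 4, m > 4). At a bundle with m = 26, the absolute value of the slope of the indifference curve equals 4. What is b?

MU_b = 2·(b−4)·(m−4), MU_m = (b−4)^2.
MRS = (2/1)·(m−4)/(b−4).
Substitute m = 26: MRS = 44/(b − 4). Setting this equal to 4 gives b − 4 = 44/4 = 11, so b = 15.

b = 15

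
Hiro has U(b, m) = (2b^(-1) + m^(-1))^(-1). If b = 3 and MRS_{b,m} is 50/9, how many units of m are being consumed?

m = 5

For CES with ρ = -1, MRS = (2/1)·(m/b)^2.
Setting (2/1)·(m/3)^2 = 50/9 gives (m/3)^2 = 25/9, so m/3 = 5/3 and m = 5.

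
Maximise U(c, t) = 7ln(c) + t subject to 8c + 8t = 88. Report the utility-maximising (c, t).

c* = 7, t* = 4

MU_c = 7/c, MU_t = 1.
MRS = 7/c ÷ 1.
Tangency: set MRS = p_c/p_t = 8/8 = 1.
MRS depends only on c: 7/c = 1 ⇒ c* = 7/1 = 7.
From the budget, 8·t = 88 − 8·7 = 32, so t* = 4.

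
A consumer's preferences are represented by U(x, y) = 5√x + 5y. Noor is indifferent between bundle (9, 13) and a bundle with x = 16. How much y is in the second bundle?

U(9, 13) = 80.
Set U(16, y) = 80 and solve.
With x = 16: √16 = 4, so 5y = 80 − 5·4 = 60 and y = 12.
Check: U(16, 12) = 80.

y = 12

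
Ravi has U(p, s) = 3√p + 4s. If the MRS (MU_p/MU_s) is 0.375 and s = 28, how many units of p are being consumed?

MU_p = 3/(2√p), MU_s = 4.
MRS = 3/(2√p) ÷ 4.
MRS depends only on p: 0.375/√p = 0.375 ⇒ √p = 0.375/0.375 = 1 ⇒ p = 1.

p = 1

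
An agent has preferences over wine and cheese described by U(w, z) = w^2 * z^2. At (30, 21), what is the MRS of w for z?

MU_w = 2·w·z^2 and MU_z = 2·w^2·z.
MRS = MU_w/MU_z = z/w.
At (30, 21): MRS = 0.7.
So at (30, 21) the consumer would give up 0.7 units of z for one more unit of w.

MRS = 0.7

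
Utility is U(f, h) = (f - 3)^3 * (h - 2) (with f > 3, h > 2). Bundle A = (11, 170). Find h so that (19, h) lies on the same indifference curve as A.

U(11, 170) = 86016.
Set U(19, h) = 86016 and solve.
With f = 19: (19 − 3)^3 = 4096, so (h − 2) = 86016/4096 = 21.
So h = 2 + 21 = 23.
Check: U(19, 23) = 86016.

h = 23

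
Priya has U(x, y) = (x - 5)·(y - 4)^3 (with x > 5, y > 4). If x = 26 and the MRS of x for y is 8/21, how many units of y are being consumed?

y = 28

MU_x = (y−4)^3, MU_y = 3·(x−5)·(y−4)^2.
MRS = (1/3)·(y−4)/(x−5).
Substitute x = 26: MRS = (y − 4)/63. Setting this equal to 8/21 gives y − 4 = (8/21)·63 = 24, so y = 28.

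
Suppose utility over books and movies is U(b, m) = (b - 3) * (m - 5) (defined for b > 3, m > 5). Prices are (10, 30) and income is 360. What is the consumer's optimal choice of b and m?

b* = 12, m* = 8

MU_b = (m−5), MU_m = (b−3).
MRS = (m−5)/(b−3).
Tangency: set MRS = p_b/p_m = 10/30 = 1/3.
So (m − 5)/(b − 3) = 1/3, i.e. (m − 5) = (1/3)·(b − 3).
Rewrite the budget in excess-of-subsistence terms: 10·(b − 3) + 30·(m − 5) = 360 − 10·3 − 30·5 = 180.
Substituting, 20·(b − 3) = 180, so b − 3 = 9 and b* = 12.
Then m − 5 = (1/3)·9 = 3, so m* = 8.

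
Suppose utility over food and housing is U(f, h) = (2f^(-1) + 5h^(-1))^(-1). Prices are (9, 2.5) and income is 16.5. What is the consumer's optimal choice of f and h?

f* = 1, h* = 3

For CES with ρ = -1, MRS = (2/5)·(h/f)^2.
Tangency: set MRS = p_f/p_h = 9/2.5 = 3.6.
So (h/f)^2 = 9; taking the square root, h/f = 3, i.e. h = 3·f.
Substitute into the budget 9·f + 2.5·h = 16.5: 16.5·f = 16.5, so f* = 1 and h* = 3·1 = 3.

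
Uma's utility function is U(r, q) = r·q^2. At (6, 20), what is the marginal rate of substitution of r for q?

MU_r = q^2 and MU_q = 2·r·q.
MRS = MU_r/MU_q = (1/2)·q/r.
At (6, 20): MRS = 5/3.
That is, one extra unit of r is worth 5/3 units of q at the margin.

MRS = 5/3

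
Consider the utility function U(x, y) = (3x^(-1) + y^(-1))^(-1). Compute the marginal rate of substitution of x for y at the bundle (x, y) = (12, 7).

For CES with ρ = -1, MRS = (3/1)·(y/x)^2.
At (12, 7): MRS = 49/48.
That is, one extra unit of x is worth 49/48 units of y at the margin.

MRS = 49/48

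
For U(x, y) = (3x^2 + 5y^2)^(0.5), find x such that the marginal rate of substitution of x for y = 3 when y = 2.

For CES with ρ = 2, MRS = (3/5)·(y/x)^(-1).
Setting (3/5)·(2/x)^(-1) = 3 gives (2/x)^(-1) = 5, so 2/x = 0.2 and x = 10.

x = 10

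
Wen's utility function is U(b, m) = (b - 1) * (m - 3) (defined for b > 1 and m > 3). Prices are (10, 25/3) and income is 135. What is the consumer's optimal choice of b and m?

MU_b = (m−3), MU_m = (b−1).
MRS = (m−3)/(b−1).
Tangency: set MRS = p_b/p_m = 10/(25/3) = 1.2.
So (m − 3)/(b − 1) = 1.2, i.e. (m − 3) = 1.2·(b − 1).
Rewrite the budget in excess-of-subsistence terms: 10·(b − 1) + (25/3)·(m − 3) = 135 − 10·1 − (25/3)·3 = 100.
Substituting, 20·(b − 1) = 100, so b − 1 = 5 and b* = 6.
Then m − 3 = 1.2·5 = 6, so m* = 9.

b* = 6, m* = 9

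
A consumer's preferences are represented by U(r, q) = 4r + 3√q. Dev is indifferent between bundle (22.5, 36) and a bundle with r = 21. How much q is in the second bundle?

U(22.5, 36) = 108.
Set U(21, q) = 108 and solve.
With r = 21: 3√q = 108 − 4·21 = 24, so √q = 8 and q = 64.
Check: U(21, 64) = 108.

q = 64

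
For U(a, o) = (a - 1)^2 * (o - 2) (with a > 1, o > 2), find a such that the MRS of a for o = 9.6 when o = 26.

MU_a = 2·(a−1)·(o−2), MU_o = (a−1)^2.
MRS = (2/1)·(o−2)/(a−1).
Substitute o = 26: MRS = 48/(a − 1). Setting this equal to 9.6 gives a − 1 = 48/9.6 = 5, so a = 6.

a = 6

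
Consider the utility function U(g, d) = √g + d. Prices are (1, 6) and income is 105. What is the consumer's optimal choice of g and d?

g* = 9, d* = 16

MU_g = 1/(2√g), MU_d = 1.
MRS = 1/(2√g) ÷ 1.
Tangency: set MRS = p_g/p_d = 1/6.
MRS depends only on g: 0.5/√g = 1/6 ⇒ √g = 0.5/(1/6) = 3 ⇒ g* = 9.
From the budget, 6·d = 105 − 1·9 = 96, so d* = 16.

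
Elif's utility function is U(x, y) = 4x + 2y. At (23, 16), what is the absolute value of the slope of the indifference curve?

MU_x = 4, MU_y = 2, so MRS = 4/2 = 2 at every bundle.
At (23, 16): MRS = 2.
So at (23, 16) the consumer would give up 2 units of y for one more unit of x.

MRS = 2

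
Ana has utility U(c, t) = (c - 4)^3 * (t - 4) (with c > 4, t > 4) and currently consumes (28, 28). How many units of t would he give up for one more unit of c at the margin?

MU_c = 3·(c−4)^2·(t−4), MU_t = (c−4)^3.
MRS = (3/1)·(t−4)/(c−4).
At (28, 28): MRS = 3.
So at (28, 28) the consumer would give up 3 units of t for one more unit of c.

MRS = 3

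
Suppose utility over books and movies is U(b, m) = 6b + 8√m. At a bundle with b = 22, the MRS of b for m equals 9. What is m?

m = 36

MU_b = 6, MU_m = 8/(2√m).
MRS = 6 ÷ (8/(2√m)).
MRS depends only on m: 1.5·√m = 9 ⇒ √m = 9/1.5 = 6 ⇒ m = 36.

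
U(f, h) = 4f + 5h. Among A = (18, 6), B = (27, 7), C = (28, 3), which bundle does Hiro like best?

Evaluate utility at each bundle:
U(A) = 102.
U(B) = 143.
U(C) = 127.
Highest utility is B, so B ≻ C ≻ A.

Bundle B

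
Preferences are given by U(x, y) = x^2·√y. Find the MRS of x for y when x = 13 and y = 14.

MRS = 56/13

MU_x = 2·x·√y and MU_y = 0.5·x^2·y^(-0.5).
MRS = MU_x/MU_y = (4)·y/x.
At (13, 14): MRS = 56/13.
The indifference curve has slope −56/13 at this bundle.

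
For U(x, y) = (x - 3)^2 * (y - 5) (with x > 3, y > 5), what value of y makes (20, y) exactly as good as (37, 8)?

y = 17

U(37, 8) = 3468.
Set U(20, y) = 3468 and solve.
With x = 20: (20 − 3)^2 = 289, so (y − 5) = 3468/289 = 12.
So y = 5 + 12 = 17.
Check: U(20, 17) = 3468.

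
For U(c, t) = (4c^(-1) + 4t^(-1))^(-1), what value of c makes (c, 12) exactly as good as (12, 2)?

c = 2

U depends on (c, t) only through S = 4c^(-1) + 4t^(-1), so equal utility means equal S. At (12, 2): S = 7/3.
With t = 12: 4·12^(-1) = 1/3, so 4c^(-1) = 7/3 − 1/3 = 2, i.e. c^(-1) = 0.5.
Hence c = 1/0.5 = 2.
Check: U(2, 12) = 0.4286.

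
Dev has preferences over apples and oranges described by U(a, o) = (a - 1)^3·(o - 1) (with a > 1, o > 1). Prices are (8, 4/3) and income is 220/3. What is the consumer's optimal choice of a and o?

MU_a = 3·(a−1)^2·(o−1), MU_o = (a−1)^3.
MRS = (3/1)·(o−1)/(a−1).
Tangency: set MRS = p_a/p_o = 8/(4/3) = 6.
So (3/1)·(o − 1)/(a − 1) = 6, i.e. (o − 1) = 2·(a − 1).
Rewrite the budget in excess-of-subsistence terms: 8·(a − 1) + (4/3)·(o − 1) = 220/3 − 8·1 − (4/3)·1 = 64.
Substituting, (32/3)·(a − 1) = 64, so a − 1 = 6 and a* = 7.
Then o − 1 = 2·6 = 12, so o* = 13.

a* = 7, o* = 13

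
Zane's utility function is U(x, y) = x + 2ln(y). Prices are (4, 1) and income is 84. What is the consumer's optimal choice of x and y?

MU_x = 1, MU_y = 2/y.
MRS = 1 ÷ (2/y).
Tangency: set MRS = p_x/p_y = 4/1 = 4.
MRS depends only on y: 0.5·y = 4 ⇒ y* = 4/0.5 = 8.
From the budget, 4·x = 84 − 1·8 = 76, so x* = 19.

x* = 19, y* = 8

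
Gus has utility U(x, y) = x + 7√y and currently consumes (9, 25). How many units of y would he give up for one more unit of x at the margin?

MRS = 10/7

MU_x = 1, MU_y = 7/(2√y).
MRS = 1 ÷ (7/(2√y)).
At (9, 25): MRS = 10/7.
So at (9, 25) the consumer would give up 10/7 units of y for one more unit of x.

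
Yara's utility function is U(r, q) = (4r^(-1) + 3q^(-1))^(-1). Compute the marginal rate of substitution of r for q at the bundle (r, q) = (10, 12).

For CES with ρ = -1, MRS = (4/3)·(q/r)^2.
At (10, 12): MRS = 48/25.
The indifference curve has slope −48/25 at this bundle.

MRS = 48/25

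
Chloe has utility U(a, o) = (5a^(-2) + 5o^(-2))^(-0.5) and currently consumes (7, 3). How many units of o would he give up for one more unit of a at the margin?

MRS = 27/343

For CES with ρ = -2, MRS = (o/a)^3.
At (7, 3): MRS = 27/343.
So at (7, 3) the consumer would give up 27/343 units of o for one more unit of a.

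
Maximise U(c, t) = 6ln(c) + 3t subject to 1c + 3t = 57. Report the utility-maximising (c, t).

MU_c = 6/c, MU_t = 3.
MRS = 6/c ÷ 3.
Tangency: set MRS = p_c/p_t = 1/3.
MRS depends only on c: 2/c = 1/3 ⇒ c* = 2/(1/3) = 6.
From the budget, 3·t = 57 − 1·6 = 51, so t* = 17.

c* = 6, t* = 17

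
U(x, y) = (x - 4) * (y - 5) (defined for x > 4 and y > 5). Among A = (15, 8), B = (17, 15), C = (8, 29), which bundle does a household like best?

Bundle B

Evaluate utility at each bundle:
U(A) = 33.
U(B) = 130.
U(C) = 96.
Highest utility is B, so B ≻ C ≻ A.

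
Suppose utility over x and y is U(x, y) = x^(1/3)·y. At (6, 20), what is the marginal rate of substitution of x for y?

MU_x = 1/3·x^(-2/3)·y and MU_y = x^(1/3).
MRS = MU_x/MU_y = (1/3)·y/x.
At (6, 20): MRS = 10/9.
That is, one extra unit of x is worth 10/9 units of y at the margin.

MRS = 10/9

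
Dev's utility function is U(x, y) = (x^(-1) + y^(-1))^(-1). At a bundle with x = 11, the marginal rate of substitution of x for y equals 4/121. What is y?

y = 2

For CES with ρ = -1, MRS = (y/x)^2.
Setting (y/11)^2 = 4/121 gives y/11 = 2/11 and y = 2.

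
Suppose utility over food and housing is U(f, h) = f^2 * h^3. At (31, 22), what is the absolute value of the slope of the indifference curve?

MU_f = 2·f·h^3 and MU_h = 3·f^2·h^2.
MRS = MU_f/MU_h = (2/3)·h/f.
At (31, 22): MRS = 44/93.
The indifference curve has slope −44/93 at this bundle.

MRS = 44/93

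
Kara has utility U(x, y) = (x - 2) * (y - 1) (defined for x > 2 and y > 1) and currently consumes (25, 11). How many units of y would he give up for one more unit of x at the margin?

MU_x = (y−1), MU_y = (x−2).
MRS = (y−1)/(x−2).
At (25, 11): MRS = 10/23.
The indifference curve has slope −10/23 at this bundle.

MRS = 10/23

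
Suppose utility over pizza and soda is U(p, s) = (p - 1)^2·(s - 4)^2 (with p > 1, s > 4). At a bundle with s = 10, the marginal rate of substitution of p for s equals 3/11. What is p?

MU_p = 2·(p−1)·(s−4)^2, MU_s = 2·(p−1)^2·(s−4).
MRS = (s−4)/(p−1).
Substitute s = 10: MRS = 6/(p − 1). Setting this equal to 3/11 gives p − 1 = 6/(3/11) = 22, so p = 23.

p = 23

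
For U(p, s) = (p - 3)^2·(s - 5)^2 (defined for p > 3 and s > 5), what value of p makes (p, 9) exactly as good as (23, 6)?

U(23, 6) = 400.
Set U(p, 9) = 400 and solve.
With s = 9: (9 − 5)^2 = 16, so (p − 3)^2 = 400/16 = 25.
Taking the square root (with p > 3): p − 3 = 5, so p = 8.
Check: U(8, 9) = 400.

p = 8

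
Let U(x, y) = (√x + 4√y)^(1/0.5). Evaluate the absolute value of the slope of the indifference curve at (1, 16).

For CES with ρ = 0.5, MRS = (1/4)·√(y/x).
At (1, 16): MRS = 1.
So at (1, 16) the consumer would give up 1 units of y for one more unit of x.

MRS = 1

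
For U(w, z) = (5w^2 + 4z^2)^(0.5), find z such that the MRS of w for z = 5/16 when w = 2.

z = 8

For CES with ρ = 2, MRS = (5/4)·(z/w)^(-1).
Setting (5/4)·(z/2)^(-1) = 5/16 gives (z/2)^(-1) = 0.25, so z/2 = 4 and z = 8.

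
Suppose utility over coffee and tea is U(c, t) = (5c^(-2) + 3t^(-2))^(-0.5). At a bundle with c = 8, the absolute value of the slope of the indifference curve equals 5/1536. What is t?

t = 1

For CES with ρ = -2, MRS = (5/3)·(t/c)^3.
Setting (5/3)·(t/8)^3 = 5/1536 gives (t/8)^3 = 1/512, so t/8 = 0.125 and t = 1.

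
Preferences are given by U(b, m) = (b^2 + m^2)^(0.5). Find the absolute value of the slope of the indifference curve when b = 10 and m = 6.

For CES with ρ = 2, MRS = (m/b)^(-1).
At (10, 6): MRS = 5/3.
That is, one extra unit of b is worth 5/3 units of m at the margin.

MRS = 5/3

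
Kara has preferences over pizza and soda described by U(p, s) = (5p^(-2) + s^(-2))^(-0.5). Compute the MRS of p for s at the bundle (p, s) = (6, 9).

MRS = 16.875

For CES with ρ = -2, MRS = (5/1)·(s/p)^3.
At (6, 9): MRS = 16.875.
That is, one extra unit of p is worth 16.875 units of s at the margin.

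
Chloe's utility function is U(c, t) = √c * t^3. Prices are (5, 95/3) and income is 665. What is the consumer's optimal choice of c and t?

c* = 19, t* = 18

MU_c = 0.5·c^(-0.5)·t^3 and MU_t = 3·√c·t^2.
MRS = MU_c/MU_t = (1/6)·t/c.
Tangency: set MRS = p_c/p_t = 5/(95/3) = 3/19.
So (1/6)·t/c = 3/19, i.e. t = (18/19)·c.
Substitute into the budget 5·c + (95/3)·t = 665: 35·c = 665, so c* = 19.
Then t* = (18/19)·19 = 18.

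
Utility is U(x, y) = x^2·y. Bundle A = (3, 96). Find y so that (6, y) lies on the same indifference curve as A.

U(3, 96) = 864.
Set U(6, y) = 864 and solve.
With x = 6: 6^2 = 36, so y = 864/36 = 24.
Check: U(6, 24) = 864.

y = 24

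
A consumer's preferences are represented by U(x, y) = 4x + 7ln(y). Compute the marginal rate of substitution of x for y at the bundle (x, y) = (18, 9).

MRS = 36/7

MU_x = 4, MU_y = 7/y.
MRS = 4 ÷ (7/y).
At (18, 9): MRS = 36/7.
The indifference curve has slope −36/7 at this bundle.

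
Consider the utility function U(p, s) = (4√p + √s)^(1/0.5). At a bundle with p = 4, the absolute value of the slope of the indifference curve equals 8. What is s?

s = 16

For CES with ρ = 0.5, MRS = (4/1)·√(s/p).
Setting (4/1)·√(s/4) = 8 gives √(s/4) = 2, so s/4 = 4 and s = 16.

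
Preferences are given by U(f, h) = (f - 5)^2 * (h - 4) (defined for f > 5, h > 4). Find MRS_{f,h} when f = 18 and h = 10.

MRS = 12/13

MU_f = 2·(f−5)·(h−4), MU_h = (f−5)^2.
MRS = (2/1)·(h−4)/(f−5).
At (18, 10): MRS = 12/13.
The indifference curve has slope −12/13 at this bundle.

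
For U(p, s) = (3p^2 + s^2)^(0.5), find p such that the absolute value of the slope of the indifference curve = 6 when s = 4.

For CES with ρ = 2, MRS = (3/1)·(s/p)^(-1).
Setting (3/1)·(4/p)^(-1) = 6 gives (4/p)^(-1) = 2, so 4/p = 0.5 and p = 8.

p = 8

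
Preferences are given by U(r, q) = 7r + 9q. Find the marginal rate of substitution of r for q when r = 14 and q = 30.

MU_r = 7, MU_q = 9, so MRS = 7/9 at every bundle.
At (14, 30): MRS = 7/9.
That is, one extra unit of r is worth 7/9 units of q at the margin.

MRS = 7/9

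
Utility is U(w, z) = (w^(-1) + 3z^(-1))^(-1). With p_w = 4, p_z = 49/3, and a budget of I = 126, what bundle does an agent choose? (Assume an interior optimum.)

For CES with ρ = -1, MRS = (1/3)·(z/w)^2.
Tangency: set MRS = p_w/p_z = 4/(49/3) = 12/49.
So (z/w)^2 = 36/49; taking the square root, z/w = 6/7, i.e. z = (6/7)·w.
Substitute into the budget 4·w + (49/3)·z = 126: 18·w = 126, so w* = 7 and z* = (6/7)·7 = 6.

w* = 7, z* = 6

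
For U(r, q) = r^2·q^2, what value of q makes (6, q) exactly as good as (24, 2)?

U(24, 2) = 2304.
Set U(6, q) = 2304 and solve.
With r = 6: 6^2 = 36, so q^2 = 2304/36 = 64; taking the square root, q = 8.
Check: U(6, 8) = 2304.

q = 8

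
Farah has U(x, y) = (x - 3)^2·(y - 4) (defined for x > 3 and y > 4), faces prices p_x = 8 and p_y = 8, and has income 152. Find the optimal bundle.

x* = 11, y* = 8

MU_x = 2·(x−3)·(y−4), MU_y = (x−3)^2.
MRS = (2/1)·(y−4)/(x−3).
Tangency: set MRS = p_x/p_y = 8/8 = 1.
So (2/1)·(y − 4)/(x − 3) = 1, i.e. (y − 4) = 0.5·(x − 3).
Rewrite the budget in excess-of-subsistence terms: 8·(x − 3) + 8·(y − 4) = 152 − 8·3 − 8·4 = 96.
Substituting, 12·(x − 3) = 96, so x − 3 = 8 and x* = 11.
Then y − 4 = 0.5·8 = 4, so y* = 8.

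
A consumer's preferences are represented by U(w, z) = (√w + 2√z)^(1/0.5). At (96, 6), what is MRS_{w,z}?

For CES with ρ = 0.5, MRS = (1/2)·√(z/w).
At (96, 6): MRS = 0.125.
The indifference curve has slope −0.125 at this bundle.

MRS = 0.125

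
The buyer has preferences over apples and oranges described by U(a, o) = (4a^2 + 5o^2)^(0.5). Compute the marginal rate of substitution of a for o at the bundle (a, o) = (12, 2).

MRS = 4.8

For CES with ρ = 2, MRS = (4/5)·(o/a)^(-1).
At (12, 2): MRS = 4.8.
So at (12, 2) the consumer would give up 4.8 units of o for one more unit of a.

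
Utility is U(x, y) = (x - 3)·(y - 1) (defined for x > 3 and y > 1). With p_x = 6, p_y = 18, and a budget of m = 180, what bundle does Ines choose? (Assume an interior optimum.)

MU_x = (y−1), MU_y = (x−3).
MRS = (y−1)/(x−3).
Tangency: set MRS = p_x/p_y = 6/18 = 1/3.
So (y − 1)/(x − 3) = 1/3, i.e. (y − 1) = (1/3)·(x − 3).
Rewrite the budget in excess-of-subsistence terms: 6·(x − 3) + 18·(y − 1) = 180 − 6·3 − 18·1 = 144.
Substituting, 12·(x − 3) = 144, so x − 3 = 12 and x* = 15.
Then y − 1 = (1/3)·12 = 4, so y* = 5.

x* = 15, y* = 5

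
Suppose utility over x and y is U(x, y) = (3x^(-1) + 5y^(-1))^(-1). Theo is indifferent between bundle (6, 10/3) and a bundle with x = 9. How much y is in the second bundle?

U depends on (x, y) only through S = 3x^(-1) + 5y^(-1), so equal utility means equal S. At (6, 10/3): S = 2.
With x = 9: 3·9^(-1) = 1/3, so 5y^(-1) = 2 − 1/3 = 5/3, i.e. y^(-1) = 1/3.
Hence y = 1/(1/3) = 3.
Check: U(9, 3) = 0.5.

y = 3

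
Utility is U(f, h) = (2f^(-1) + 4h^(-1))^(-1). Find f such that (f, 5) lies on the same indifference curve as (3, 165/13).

U depends on (f, h) only through S = 2f^(-1) + 4h^(-1), so equal utility means equal S. At (3, 165/13): S = 54/55.
With h = 5: 4·5^(-1) = 0.8, so 2f^(-1) = 54/55 − 0.8 = 2/11, i.e. f^(-1) = 1/11.
Hence f = 1/(1/11) = 11.
Check: U(11, 5) = 1.0185.

f = 11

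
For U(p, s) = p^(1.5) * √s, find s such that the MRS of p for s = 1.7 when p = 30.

MU_p = 1.5·√p·√s and MU_s = 0.5·p^(1.5)·s^(-0.5).
MRS = MU_p/MU_s = (3)·s/p.
Substitute p = 30: MRS = s/10. Setting s/10 = 1.7 gives s = 1.7·10 = 17.

s = 17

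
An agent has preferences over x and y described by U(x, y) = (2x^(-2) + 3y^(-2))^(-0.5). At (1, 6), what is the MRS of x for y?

MRS = 144

For CES with ρ = -2, MRS = (2/3)·(y/x)^3.
At (1, 6): MRS = 144.
That is, one extra unit of x is worth 144 units of y at the margin.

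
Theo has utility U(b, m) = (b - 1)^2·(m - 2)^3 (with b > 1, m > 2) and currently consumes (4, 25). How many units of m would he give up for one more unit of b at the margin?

MU_b = 2·(b−1)·(m−2)^3, MU_m = 3·(b−1)^2·(m−2)^2.
MRS = (2/3)·(m−2)/(b−1).
At (4, 25): MRS = 46/9.
The indifference curve has slope −46/9 at this bundle.

MRS = 46/9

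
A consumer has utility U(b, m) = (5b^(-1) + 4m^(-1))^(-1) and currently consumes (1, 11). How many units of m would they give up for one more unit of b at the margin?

For CES with ρ = -1, MRS = (5/4)·(m/b)^2.
At (1, 11): MRS = 151.25.
So at (1, 11) the consumer would give up 151.25 units of m for one more unit of b.

MRS = 151.25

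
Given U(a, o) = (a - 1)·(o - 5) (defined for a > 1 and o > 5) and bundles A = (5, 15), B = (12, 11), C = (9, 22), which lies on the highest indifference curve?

Evaluate utility at each bundle:
U(A) = 40.
U(B) = 66.
U(C) = 136.
Highest utility is C, so C ≻ B ≻ A.

Bundle C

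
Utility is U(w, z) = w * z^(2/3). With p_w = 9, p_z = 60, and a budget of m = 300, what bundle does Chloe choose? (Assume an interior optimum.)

MU_w = z^(2/3) and MU_z = 2/3·w·z^(-1/3).
MRS = MU_w/MU_z = (1.5)·z/w.
Tangency: set MRS = p_w/p_z = 9/60 = 0.15.
So (1.5)·z/w = 0.15, i.e. z = 0.1·w.
Substitute into the budget 9·w + 60·z = 300: 15·w = 300, so w* = 20.
Then z* = 0.1·20 = 2.

w* = 20, z* = 2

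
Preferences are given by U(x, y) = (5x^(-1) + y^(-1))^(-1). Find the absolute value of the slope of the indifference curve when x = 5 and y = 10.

MRS = 20

For CES with ρ = -1, MRS = (5/1)·(y/x)^2.
At (5, 10): MRS = 20.
That is, one extra unit of x is worth 20 units of y at the margin.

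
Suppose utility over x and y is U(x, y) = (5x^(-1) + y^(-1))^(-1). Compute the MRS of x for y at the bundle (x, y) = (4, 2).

MRS = 1.25

For CES with ρ = -1, MRS = (5/1)·(y/x)^2.
At (4, 2): MRS = 1.25.
So at (4, 2) the consumer would give up 1.25 units of y for one more unit of x.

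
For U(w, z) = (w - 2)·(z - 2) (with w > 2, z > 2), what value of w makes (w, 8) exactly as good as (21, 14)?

w = 40

U(21, 14) = 228.
Set U(w, 8) = 228 and solve.
With z = 8: (8 − 2) = 6, so (w − 2) = 228/6 = 38.
So w = 2 + 38 = 40.
Check: U(40, 8) = 228.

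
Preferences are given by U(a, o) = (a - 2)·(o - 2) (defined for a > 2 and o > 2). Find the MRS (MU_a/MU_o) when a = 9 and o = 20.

MRS = 18/7

MU_a = (o−2), MU_o = (a−2).
MRS = (o−2)/(a−2).
At (9, 20): MRS = 18/7.
The indifference curve has slope −18/7 at this bundle.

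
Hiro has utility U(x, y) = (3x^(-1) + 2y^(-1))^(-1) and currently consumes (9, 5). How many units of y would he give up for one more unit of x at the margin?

For CES with ρ = -1, MRS = (3/2)·(y/x)^2.
At (9, 5): MRS = 25/54.
The indifference curve has slope −25/54 at this bundle.

MRS = 25/54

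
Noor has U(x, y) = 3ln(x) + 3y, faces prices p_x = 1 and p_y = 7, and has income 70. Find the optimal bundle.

MU_x = 3/x, MU_y = 3.
MRS = 3/x ÷ 3.
Tangency: set MRS = p_x/p_y = 1/7.
MRS depends only on x: 1/x = 1/7 ⇒ x* = 1/(1/7) = 7.
From the budget, 7·y = 70 − 1·7 = 63, so y* = 9.

x* = 7, y* = 9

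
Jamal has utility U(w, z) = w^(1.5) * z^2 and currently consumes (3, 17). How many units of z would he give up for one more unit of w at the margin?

MRS = 4.25

MU_w = 1.5·√w·z^2 and MU_z = 2·w^(1.5)·z.
MRS = MU_w/MU_z = (0.75)·z/w.
At (3, 17): MRS = 4.25.
The indifference curve has slope −4.25 at this bundle.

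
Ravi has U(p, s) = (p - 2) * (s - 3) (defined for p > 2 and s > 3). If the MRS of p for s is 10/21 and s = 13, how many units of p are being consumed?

MU_p = (s−3), MU_s = (p−2).
MRS = (s−3)/(p−2).
Substitute s = 13: MRS = 10/(p − 2). Setting this equal to 10/21 gives p − 2 = 10/(10/21) = 21, so p = 23.

p = 23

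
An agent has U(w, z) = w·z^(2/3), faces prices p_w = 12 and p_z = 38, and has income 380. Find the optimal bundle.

w* = 19, z* = 4

MU_w = z^(2/3) and MU_z = 2/3·w·z^(-1/3).
MRS = MU_w/MU_z = (1.5)·z/w.
Tangency: set MRS = p_w/p_z = 12/38 = 6/19.
So (1.5)·z/w = 6/19, i.e. z = (4/19)·w.
Substitute into the budget 12·w + 38·z = 380: 20·w = 380, so w* = 19.
Then z* = (4/19)·19 = 4.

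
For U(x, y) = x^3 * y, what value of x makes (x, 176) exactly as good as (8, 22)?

U(8, 22) = 11264.
Set U(x, 176) = 11264 and solve.
With y = 176: x^3 = 11264/176 = 64; taking the cube root, x = 4.
Check: U(4, 176) = 11264.

x = 4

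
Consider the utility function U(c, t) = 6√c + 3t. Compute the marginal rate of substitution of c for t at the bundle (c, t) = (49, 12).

MRS = 1/7

MU_c = 6/(2√c), MU_t = 3.
MRS = 6/(2√c) ÷ 3.
At (49, 12): MRS = 1/7.
That is, one extra unit of c is worth 1/7 units of t at the margin.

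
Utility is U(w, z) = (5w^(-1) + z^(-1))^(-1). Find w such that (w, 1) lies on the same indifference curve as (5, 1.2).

w = 6

U depends on (w, z) only through S = 5w^(-1) + z^(-1), so equal utility means equal S. At (5, 1.2): S = 11/6.
With z = 1: 1^(-1) = 1, so 5w^(-1) = 11/6 − 1 = 5/6, i.e. w^(-1) = 1/6.
Hence w = 1/(1/6) = 6.
Check: U(6, 1) = 0.5455.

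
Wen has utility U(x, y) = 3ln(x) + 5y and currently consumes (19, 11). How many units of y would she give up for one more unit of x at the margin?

MRS = 3/95

MU_x = 3/x, MU_y = 5.
MRS = 3/x ÷ 5.
At (19, 11): MRS = 3/95.
The indifference curve has slope −3/95 at this bundle.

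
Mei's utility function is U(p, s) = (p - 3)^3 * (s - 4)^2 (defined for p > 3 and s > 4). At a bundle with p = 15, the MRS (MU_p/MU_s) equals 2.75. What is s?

MU_p = 3·(p−3)^2·(s−4)^2, MU_s = 2·(p−3)^3·(s−4).
MRS = (3/2)·(s−4)/(p−3).
Substitute p = 15: MRS = (s − 4)/8. Setting this equal to 2.75 gives s − 4 = 2.75·8 = 22, so s = 26.

s = 26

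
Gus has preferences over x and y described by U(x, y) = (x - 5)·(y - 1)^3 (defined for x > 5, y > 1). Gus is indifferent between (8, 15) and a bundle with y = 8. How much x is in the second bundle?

x = 29

U(8, 15) = 8232.
Set U(x, 8) = 8232 and solve.
With y = 8: (8 − 1)^3 = 343, so (x − 5) = 8232/343 = 24.
So x = 5 + 24 = 29.
Check: U(29, 8) = 8232.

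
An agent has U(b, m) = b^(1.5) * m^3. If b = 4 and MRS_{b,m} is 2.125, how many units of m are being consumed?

MU_b = 1.5·√b·m^3 and MU_m = 3·b^(1.5)·m^2.
MRS = MU_b/MU_m = (0.5)·m/b.
Substitute b = 4: MRS = m/8. Setting m/8 = 2.125 gives m = 2.125·8 = 17.

m = 17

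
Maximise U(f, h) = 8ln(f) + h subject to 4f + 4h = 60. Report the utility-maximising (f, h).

f* = 8, h* = 7

MU_f = 8/f, MU_h = 1.
MRS = 8/f ÷ 1.
Tangency: set MRS = p_f/p_h = 4/4 = 1.
MRS depends only on f: 8/f = 1 ⇒ f* = 8/1 = 8.
From the budget, 4·h = 60 − 4·8 = 28, so h* = 7.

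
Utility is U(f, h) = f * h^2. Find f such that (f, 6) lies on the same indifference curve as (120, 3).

U(120, 3) = 1080.
Set U(f, 6) = 1080 and solve.
With h = 6: 6^2 = 36, so f = 1080/36 = 30.
Check: U(30, 6) = 1080.

f = 30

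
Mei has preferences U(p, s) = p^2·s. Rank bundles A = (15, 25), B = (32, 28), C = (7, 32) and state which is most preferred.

Evaluate utility at each bundle:
U(A) = 5625.
U(B) = 28672.
U(C) = 1568.
Highest utility is B, so B ≻ A ≻ C.

Bundle B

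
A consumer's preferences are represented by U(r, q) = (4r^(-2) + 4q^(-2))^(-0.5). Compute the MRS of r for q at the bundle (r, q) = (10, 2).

For CES with ρ = -2, MRS = (q/r)^3.
At (10, 2): MRS = 1/125.
So at (10, 2) the consumer would give up 1/125 units of q for one more unit of r.

MRS = 1/125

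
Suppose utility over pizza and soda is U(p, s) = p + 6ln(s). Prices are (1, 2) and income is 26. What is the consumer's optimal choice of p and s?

MU_p = 1, MU_s = 6/s.
MRS = 1 ÷ (6/s).
Tangency: set MRS = p_p/p_s = 1/2 = 0.5.
MRS depends only on s: (1/6)·s = 0.5 ⇒ s* = 0.5/(1/6) = 3.
From the budget, 1·p = 26 − 2·3 = 20, so p* = 20.

p* = 20, s* = 3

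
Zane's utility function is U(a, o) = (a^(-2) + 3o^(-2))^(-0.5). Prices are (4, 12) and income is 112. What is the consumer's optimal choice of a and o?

a* = 7, o* = 7

For CES with ρ = -2, MRS = (1/3)·(o/a)^3.
Tangency: set MRS = p_a/p_o = 4/12 = 1/3.
So (o/a)^3 = 1; taking the cube root, o/a = 1, i.e. o = a.
Substitute into the budget 4·a + 12·o = 112: 16·a = 112, so a* = 7 and o* = 7.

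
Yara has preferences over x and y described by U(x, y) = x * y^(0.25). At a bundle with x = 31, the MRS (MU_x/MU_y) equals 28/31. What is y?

y = 7

MU_x = y^(0.25) and MU_y = 0.25·x·y^(-0.75).
MRS = MU_x/MU_y = (4)·y/x.
Substitute x = 31: MRS = y/7.75. Setting y/7.75 = 28/31 gives y = (28/31)·7.75 = 7.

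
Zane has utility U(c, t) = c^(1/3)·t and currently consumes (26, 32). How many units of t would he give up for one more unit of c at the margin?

MU_c = 1/3·c^(-2/3)·t and MU_t = c^(1/3).
MRS = MU_c/MU_t = (1/3)·t/c.
At (26, 32): MRS = 16/39.
The indifference curve has slope −16/39 at this bundle.

MRS = 16/39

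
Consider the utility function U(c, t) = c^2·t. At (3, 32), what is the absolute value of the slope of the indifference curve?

MU_c = 2·c·t and MU_t = c^2.
MRS = MU_c/MU_t = (2/1)·t/c.
At (3, 32): MRS = 64/3.
The indifference curve has slope −64/3 at this bundle.

MRS = 64/3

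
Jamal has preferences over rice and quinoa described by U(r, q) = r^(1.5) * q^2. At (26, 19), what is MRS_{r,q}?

MU_r = 1.5·√r·q^2 and MU_q = 2·r^(1.5)·q.
MRS = MU_r/MU_q = (0.75)·q/r.
At (26, 19): MRS = 57/104.
The indifference curve has slope −57/104 at this bundle.

MRS = 57/104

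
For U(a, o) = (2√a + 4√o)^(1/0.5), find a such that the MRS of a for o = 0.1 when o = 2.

a = 50

For CES with ρ = 0.5, MRS = (2/4)·√(o/a).
Setting (2/4)·√(2/a) = 0.1 gives √(2/a) = 0.2, so 2/a = 1/25 and a = 50.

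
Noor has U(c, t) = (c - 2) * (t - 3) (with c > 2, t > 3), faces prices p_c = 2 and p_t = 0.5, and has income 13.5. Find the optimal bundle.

c* = 4, t* = 11

MU_c = (t−3), MU_t = (c−2).
MRS = (t−3)/(c−2).
Tangency: set MRS = p_c/p_t = 2/0.5 = 4.
So (t − 3)/(c − 2) = 4, i.e. (t − 3) = 4·(c − 2).
Rewrite the budget in excess-of-subsistence terms: 2·(c − 2) + 0.5·(t − 3) = 13.5 − 2·2 − 0.5·3 = 8.
Substituting, 4·(c − 2) = 8, so c − 2 = 2 and c* = 4.
Then t − 3 = 4·2 = 8, so t* = 11.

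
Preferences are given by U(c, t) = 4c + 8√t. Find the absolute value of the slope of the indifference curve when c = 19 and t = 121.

MRS = 11

MU_c = 4, MU_t = 8/(2√t).
MRS = 4 ÷ (8/(2√t)).
At (19, 121): MRS = 11.
So at (19, 121) the consumer would give up 11 units of t for one more unit of c.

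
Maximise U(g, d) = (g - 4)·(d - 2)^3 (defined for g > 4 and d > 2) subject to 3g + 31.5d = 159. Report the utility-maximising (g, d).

MU_g = (d−2)^3, MU_d = 3·(g−4)·(d−2)^2.
MRS = (1/3)·(d−2)/(g−4).
Tangency: set MRS = p_g/p_d = 3/31.5 = 2/21.
So (1/3)·(d − 2)/(g − 4) = 2/21, i.e. (d − 2) = (2/7)·(g − 4).
Rewrite the budget in excess-of-subsistence terms: 3·(g − 4) + 31.5·(d − 2) = 159 − 3·4 − 31.5·2 = 84.
Substituting, 12·(g − 4) = 84, so g − 4 = 7 and g* = 11.
Then d − 2 = (2/7)·7 = 2, so d* = 4.

g* = 11, d* = 4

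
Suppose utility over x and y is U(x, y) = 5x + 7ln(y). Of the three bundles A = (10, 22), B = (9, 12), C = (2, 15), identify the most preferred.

Bundle A

Evaluate utility at each bundle:
U(A) = 71.637.
U(B) = 62.394.
U(C) = 28.956.
Highest utility is A, so A ≻ B ≻ C.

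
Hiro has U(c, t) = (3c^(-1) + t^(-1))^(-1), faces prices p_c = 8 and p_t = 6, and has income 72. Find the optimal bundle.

For CES with ρ = -1, MRS = (3/1)·(t/c)^2.
Tangency: set MRS = p_c/p_t = 8/6 = 4/3.
So (t/c)^2 = 4/9; taking the square root, t/c = 2/3, i.e. t = (2/3)·c.
Substitute into the budget 8·c + 6·t = 72: 12·c = 72, so c* = 6 and t* = (2/3)·6 = 4.

c* = 6, t* = 4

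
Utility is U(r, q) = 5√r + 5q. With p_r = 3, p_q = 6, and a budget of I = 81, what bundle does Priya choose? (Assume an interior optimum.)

MU_r = 5/(2√r), MU_q = 5.
MRS = 5/(2√r) ÷ 5.
Tangency: set MRS = p_r/p_q = 3/6 = 0.5.
MRS depends only on r: 0.5/√r = 0.5 ⇒ √r = 0.5/0.5 = 1 ⇒ r* = 1.
From the budget, 6·q = 81 − 3·1 = 78, so q* = 13.

r* = 1, q* = 13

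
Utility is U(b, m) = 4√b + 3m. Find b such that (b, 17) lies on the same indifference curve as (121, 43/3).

b = 81

U(121, 43/3) = 87.
Set U(b, 17) = 87 and solve.
With m = 17: 4√b = 87 − 3·17 = 36, so √b = 9 and b = 81.
Check: U(81, 17) = 87.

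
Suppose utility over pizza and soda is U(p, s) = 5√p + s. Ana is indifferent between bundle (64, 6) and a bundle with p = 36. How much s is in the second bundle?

U(64, 6) = 46.
Set U(36, s) = 46 and solve.
With p = 36: √36 = 6, so s = 46 − 5·6 = 16.
Check: U(36, 16) = 46.

s = 16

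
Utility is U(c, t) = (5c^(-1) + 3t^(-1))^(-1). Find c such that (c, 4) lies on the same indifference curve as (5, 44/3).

c = 11

U depends on (c, t) only through S = 5c^(-1) + 3t^(-1), so equal utility means equal S. At (5, 44/3): S = 53/44.
With t = 4: 3·4^(-1) = 0.75, so 5c^(-1) = 53/44 − 0.75 = 5/11, i.e. c^(-1) = 1/11.
Hence c = 1/(1/11) = 11.
Check: U(11, 4) = 0.8302.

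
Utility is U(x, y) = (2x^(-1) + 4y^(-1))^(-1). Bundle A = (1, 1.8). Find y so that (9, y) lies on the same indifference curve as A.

y = 1

U depends on (x, y) only through S = 2x^(-1) + 4y^(-1), so equal utility means equal S. At (1, 1.8): S = 38/9.
With x = 9: 2·9^(-1) = 2/9, so 4y^(-1) = 38/9 − 2/9 = 4, i.e. y^(-1) = 1.
Hence y = 1/1 = 1.
Check: U(9, 1) = 0.2368.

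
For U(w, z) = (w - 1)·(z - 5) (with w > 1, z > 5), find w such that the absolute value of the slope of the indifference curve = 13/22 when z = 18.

MU_w = (z−5), MU_z = (w−1).
MRS = (z−5)/(w−1).
Substitute z = 18: MRS = 13/(w − 1). Setting this equal to 13/22 gives w − 1 = 13/(13/22) = 22, so w = 23.

w = 23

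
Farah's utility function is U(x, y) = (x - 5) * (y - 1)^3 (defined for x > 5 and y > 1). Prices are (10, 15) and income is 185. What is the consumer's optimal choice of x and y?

x* = 8, y* = 7

MU_x = (y−1)^3, MU_y = 3·(x−5)·(y−1)^2.
MRS = (1/3)·(y−1)/(x−5).
Tangency: set MRS = p_x/p_y = 10/15 = 2/3.
So (1/3)·(y − 1)/(x − 5) = 2/3, i.e. (y − 1) = 2·(x − 5).
Rewrite the budget in excess-of-subsistence terms: 10·(x − 5) + 15·(y − 1) = 185 − 10·5 − 15·1 = 120.
Substituting, 40·(x − 5) = 120, so x − 5 = 3 and x* = 8.
Then y − 1 = 2·3 = 6, so y* = 7.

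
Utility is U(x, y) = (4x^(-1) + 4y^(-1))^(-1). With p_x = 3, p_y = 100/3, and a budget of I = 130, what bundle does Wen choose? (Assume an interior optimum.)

x* = 10, y* = 3

For CES with ρ = -1, MRS = (y/x)^2.
Tangency: set MRS = p_x/p_y = 3/(100/3) = 9/100.
So (y/x)^2 = 9/100; taking the square root, y/x = 0.3, i.e. y = 0.3·x.
Substitute into the budget 3·x + (100/3)·y = 130: 13·x = 130, so x* = 10 and y* = 0.3·10 = 3.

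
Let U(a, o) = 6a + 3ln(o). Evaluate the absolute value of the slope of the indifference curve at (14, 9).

MU_a = 6, MU_o = 3/o.
MRS = 6 ÷ (3/o).
At (14, 9): MRS = 18.
The indifference curve has slope −18 at this bundle.

MRS = 18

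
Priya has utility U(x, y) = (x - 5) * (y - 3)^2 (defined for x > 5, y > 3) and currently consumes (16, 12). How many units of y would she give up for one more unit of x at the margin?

MU_x = (y−3)^2, MU_y = 2·(x−5)·(y−3).
MRS = (1/2)·(y−3)/(x−5).
At (16, 12): MRS = 9/22.
The indifference curve has slope −9/22 at this bundle.

MRS = 9/22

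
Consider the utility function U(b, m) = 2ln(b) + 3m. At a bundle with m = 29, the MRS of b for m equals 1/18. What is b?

MU_b = 2/b, MU_m = 3.
MRS = 2/b ÷ 3.
MRS depends only on b: (2/3)/b = 1/18 ⇒ b = (2/3)/(1/18) = 12.

b = 12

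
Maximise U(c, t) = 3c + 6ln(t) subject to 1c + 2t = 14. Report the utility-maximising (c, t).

MU_c = 3, MU_t = 6/t.
MRS = 3 ÷ (6/t).
Tangency: set MRS = p_c/p_t = 1/2 = 0.5.
MRS depends only on t: 0.5·t = 0.5 ⇒ t* = 0.5/0.5 = 1.
From the budget, 1·c = 14 − 2·1 = 12, so c* = 12.

c* = 12, t* = 1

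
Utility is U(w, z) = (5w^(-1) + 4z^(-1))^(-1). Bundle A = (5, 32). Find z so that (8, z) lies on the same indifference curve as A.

z = 8

U depends on (w, z) only through S = 5w^(-1) + 4z^(-1), so equal utility means equal S. At (5, 32): S = 1.125.
With w = 8: 5·8^(-1) = 0.625, so 4z^(-1) = 1.125 − 0.625 = 0.5, i.e. z^(-1) = 0.125.
Hence z = 1/0.125 = 8.
Check: U(8, 8) = 0.8889.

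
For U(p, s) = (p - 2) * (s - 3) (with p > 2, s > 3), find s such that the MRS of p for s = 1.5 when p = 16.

s = 24

MU_p = (s−3), MU_s = (p−2).
MRS = (s−3)/(p−2).
Substitute p = 16: MRS = (s − 3)/14. Setting this equal to 1.5 gives s − 3 = 1.5·14 = 21, so s = 24.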